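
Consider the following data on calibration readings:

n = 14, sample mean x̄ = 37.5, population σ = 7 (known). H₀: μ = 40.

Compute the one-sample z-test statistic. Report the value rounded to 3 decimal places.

SE = σ/√n = 7/√14 = 1.8708
z = (x̄−μ₀)/SE = (37.5−40)/1.8708 = -1.3363

test statistic = -1.336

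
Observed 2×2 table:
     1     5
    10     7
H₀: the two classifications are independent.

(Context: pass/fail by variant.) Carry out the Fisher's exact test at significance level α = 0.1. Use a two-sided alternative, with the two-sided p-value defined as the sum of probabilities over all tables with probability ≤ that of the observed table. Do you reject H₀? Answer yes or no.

reject H₀: no

Margins: r₁=6, r₂=17, c₁=11, c₂=12, n=23
p_obs = C(6,1)·C(17,10)/C(23,11); sum pmf over tables with pmf ≤ p_obs
p-value (two-sided) = 0.15495
At α=0.1: p ≥ α → fail to reject H₀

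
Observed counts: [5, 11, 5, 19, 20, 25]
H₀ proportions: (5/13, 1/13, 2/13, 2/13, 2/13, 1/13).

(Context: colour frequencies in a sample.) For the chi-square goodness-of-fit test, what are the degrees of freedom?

degrees of freedom = 5

df = k − 1 = 6 − 1 = 5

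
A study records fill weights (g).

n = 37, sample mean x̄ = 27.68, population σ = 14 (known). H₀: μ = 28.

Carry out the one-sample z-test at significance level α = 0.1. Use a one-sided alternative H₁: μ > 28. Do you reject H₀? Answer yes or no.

reject H₀: no

SE = σ/√n = 14/√37 = 2.3016
z = (x̄−μ₀)/SE = (27.68−28)/2.3016 = -0.1390
p-value (one-sided, H₁ greater) = 0.55529
At α=0.1: p ≥ α → fail to reject H₀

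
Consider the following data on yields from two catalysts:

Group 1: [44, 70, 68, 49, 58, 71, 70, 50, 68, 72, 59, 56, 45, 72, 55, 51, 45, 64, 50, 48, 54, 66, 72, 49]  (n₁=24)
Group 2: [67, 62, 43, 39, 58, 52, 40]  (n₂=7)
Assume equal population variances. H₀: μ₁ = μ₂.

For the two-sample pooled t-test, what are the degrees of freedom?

degrees of freedom = 29

df = n₁ + n₂ − 2 = 24 + 7 − 2 = 29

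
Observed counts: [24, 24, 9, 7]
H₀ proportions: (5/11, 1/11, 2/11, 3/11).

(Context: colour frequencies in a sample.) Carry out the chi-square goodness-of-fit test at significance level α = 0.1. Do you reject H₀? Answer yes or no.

reject H₀: yes

n = 64; E_i = n·p_i = [29.09, 5.82, 11.64, 17.45]
χ² = (24−29.09)²/29.09 + (24−5.82)²/5.82 + (9−11.64)²/11.64 + (7−17.45)²/17.45 = 64.5682
df = 3
p-value (upper-tail) = 0.00000
At α=0.1: p < α → reject H₀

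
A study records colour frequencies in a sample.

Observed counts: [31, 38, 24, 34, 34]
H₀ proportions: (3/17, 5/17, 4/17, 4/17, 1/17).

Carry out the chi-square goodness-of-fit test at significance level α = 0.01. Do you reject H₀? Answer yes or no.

n = 161; E_i = n·p_i = [28.41, 47.35, 37.88, 37.88, 9.47]
χ² = (31−28.41)²/28.41 + (38−47.35)²/47.35 + (24−37.88)²/37.88 + (34−37.88)²/37.88 + (34−9.47)²/9.47 = 71.1010
df = 4
p-value (upper-tail) = 0.00000
At α=0.01: p < α → reject H₀

reject H₀: yes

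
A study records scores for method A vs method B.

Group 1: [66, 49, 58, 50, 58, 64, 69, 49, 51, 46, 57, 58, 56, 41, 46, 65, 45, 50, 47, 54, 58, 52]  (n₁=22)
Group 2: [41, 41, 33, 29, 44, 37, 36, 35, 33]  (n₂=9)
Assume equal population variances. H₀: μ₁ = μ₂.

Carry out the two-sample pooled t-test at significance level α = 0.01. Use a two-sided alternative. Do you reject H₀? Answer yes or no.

x̄₁=54.045, s₁=7.524, n₁=22
x̄₂=36.556, s₂=4.746, n₂=9
s_p² = [21·7.524² + 8·4.746²]/29 = 47.2130
SE = √(s_p²·(1/22+1/9)) = 2.7188
t = (54.045−36.556)/2.7188 = 6.4329
df = 29
p-value (two-sided) = 0.00000
At α=0.01: p < α → reject H₀

reject H₀: yes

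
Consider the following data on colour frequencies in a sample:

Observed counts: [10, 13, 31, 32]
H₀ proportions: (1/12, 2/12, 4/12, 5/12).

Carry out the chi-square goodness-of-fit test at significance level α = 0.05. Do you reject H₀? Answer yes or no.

reject H₀: no

n = 86; E_i = n·p_i = [7.17, 14.33, 28.67, 35.83]
χ² = (10−7.17)²/7.17 + (13−14.33)²/14.33 + (31−28.67)²/28.67 + (32−35.83)²/35.83 = 1.8442
df = 3
p-value (upper-tail) = 0.60537
At α=0.05: p ≥ α → fail to reject H₀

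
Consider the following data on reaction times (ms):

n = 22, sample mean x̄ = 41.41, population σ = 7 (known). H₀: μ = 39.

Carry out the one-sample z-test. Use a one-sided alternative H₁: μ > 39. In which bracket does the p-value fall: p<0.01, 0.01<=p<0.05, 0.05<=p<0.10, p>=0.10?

SE = σ/√n = 7/√22 = 1.4924
z = (x̄−μ₀)/SE = (41.41−39)/1.4924 = 1.6148
p-value (one-sided, H₁ greater) = 0.05317
→ bracket: 0.05<=p<0.10

p-value bracket: 0.05<=p<0.10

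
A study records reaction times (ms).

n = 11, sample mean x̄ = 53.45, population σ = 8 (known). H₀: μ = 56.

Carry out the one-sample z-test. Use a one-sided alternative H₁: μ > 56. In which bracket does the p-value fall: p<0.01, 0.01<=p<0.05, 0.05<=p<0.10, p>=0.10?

p-value bracket: p>=0.10

SE = σ/√n = 8/√11 = 2.4121
z = (x̄−μ₀)/SE = (53.45−56)/2.4121 = -1.0572
p-value (one-sided, H₁ greater) = 0.85478
→ bracket: p>=0.10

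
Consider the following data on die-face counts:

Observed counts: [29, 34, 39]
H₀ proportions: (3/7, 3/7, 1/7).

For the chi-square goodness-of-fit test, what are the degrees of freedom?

df = k − 1 = 3 − 1 = 2

degrees of freedom = 2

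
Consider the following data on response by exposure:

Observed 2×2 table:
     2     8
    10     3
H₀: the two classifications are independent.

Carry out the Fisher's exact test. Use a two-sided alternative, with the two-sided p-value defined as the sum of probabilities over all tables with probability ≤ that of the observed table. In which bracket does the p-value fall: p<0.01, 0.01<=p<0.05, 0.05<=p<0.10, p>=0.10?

Margins: r₁=10, r₂=13, c₁=12, c₂=11, n=23
p_obs = C(10,2)·C(13,10)/C(23,12); sum pmf over tables with pmf ≤ p_obs
p-value (two-sided) = 0.01228
→ bracket: 0.01<=p<0.05

p-value bracket: 0.01<=p<0.05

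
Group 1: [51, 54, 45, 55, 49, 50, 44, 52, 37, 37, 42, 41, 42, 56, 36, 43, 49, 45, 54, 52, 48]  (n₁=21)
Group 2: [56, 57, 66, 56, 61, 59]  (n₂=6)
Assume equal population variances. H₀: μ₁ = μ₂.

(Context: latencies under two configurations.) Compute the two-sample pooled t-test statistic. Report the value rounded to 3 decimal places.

test statistic = -4.621

x̄₁=46.762, s₁=6.188, n₁=21
x̄₂=59.167, s₂=3.869, n₂=6
s_p² = [20·6.188² + 5·3.869²]/25 = 33.6257
SE = √(s_p²·(1/21+1/6)) = 2.6843
t = (46.762−59.167)/2.6843 = -4.6212
df = 25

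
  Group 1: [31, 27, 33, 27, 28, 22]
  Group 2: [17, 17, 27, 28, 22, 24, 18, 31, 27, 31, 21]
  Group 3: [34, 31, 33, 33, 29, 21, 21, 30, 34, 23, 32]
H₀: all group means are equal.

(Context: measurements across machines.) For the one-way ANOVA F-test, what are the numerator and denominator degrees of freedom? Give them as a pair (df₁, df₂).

degrees of freedom = [2, 25]

k = 3 groups, N = 28 total
df = (k−1, N−k) = (3−1, 28−3) = (2, 25)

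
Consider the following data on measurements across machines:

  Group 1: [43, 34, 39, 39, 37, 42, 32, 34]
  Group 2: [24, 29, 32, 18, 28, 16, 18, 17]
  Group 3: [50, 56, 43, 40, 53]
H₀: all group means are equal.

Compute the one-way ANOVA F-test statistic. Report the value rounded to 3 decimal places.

Group means [37.50, 22.75, 48.40], grand mean 34.476
SSB = Σnᵢ(x̄ᵢ−x̄)² = 2142.538; SSW = ΣΣ(x−x̄ᵢ)² = 568.700
MSB = 2142.538/2 = 1071.2690; MSW = 568.700/18 = 31.5944
F = MSB/MSW = 33.9069
df = (2, 18)

test statistic = 33.907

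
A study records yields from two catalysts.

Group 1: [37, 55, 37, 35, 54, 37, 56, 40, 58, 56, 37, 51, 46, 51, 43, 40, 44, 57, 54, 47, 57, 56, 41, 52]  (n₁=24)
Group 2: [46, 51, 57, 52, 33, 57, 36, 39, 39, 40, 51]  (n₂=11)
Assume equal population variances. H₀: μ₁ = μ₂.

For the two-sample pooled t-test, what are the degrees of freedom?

df = n₁ + n₂ − 2 = 24 + 11 − 2 = 33

degrees of freedom = 33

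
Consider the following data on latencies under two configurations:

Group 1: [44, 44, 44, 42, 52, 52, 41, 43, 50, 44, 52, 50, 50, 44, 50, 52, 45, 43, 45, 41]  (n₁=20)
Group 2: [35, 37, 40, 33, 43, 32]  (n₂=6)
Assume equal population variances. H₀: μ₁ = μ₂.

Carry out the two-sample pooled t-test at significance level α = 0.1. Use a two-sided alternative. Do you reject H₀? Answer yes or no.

x̄₁=46.400, s₁=4.044, n₁=20
x̄₂=36.667, s₂=4.227, n₂=6
s_p² = [19·4.044² + 5·4.227²]/24 = 16.6722
SE = √(s_p²·(1/20+1/6)) = 1.9006
t = (46.400−36.667)/1.9006 = 5.1212
df = 24
p-value (two-sided) = 0.00003
At α=0.1: p < α → reject H₀

reject H₀: yes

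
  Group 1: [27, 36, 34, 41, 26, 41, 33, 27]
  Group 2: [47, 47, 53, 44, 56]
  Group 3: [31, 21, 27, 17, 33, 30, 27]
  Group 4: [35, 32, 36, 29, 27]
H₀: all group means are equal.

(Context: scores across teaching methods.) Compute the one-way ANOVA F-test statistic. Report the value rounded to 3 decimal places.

test statistic = 18.348

Group means [33.12, 49.40, 26.57, 31.80], grand mean 34.280
SSB = Σnᵢ(x̄ᵢ−x̄)² = 1600.451; SSW = ΣΣ(x−x̄ᵢ)² = 610.589
MSB = 1600.451/3 = 533.4836; MSW = 610.589/21 = 29.0757
F = MSB/MSW = 18.3481
df = (3, 21)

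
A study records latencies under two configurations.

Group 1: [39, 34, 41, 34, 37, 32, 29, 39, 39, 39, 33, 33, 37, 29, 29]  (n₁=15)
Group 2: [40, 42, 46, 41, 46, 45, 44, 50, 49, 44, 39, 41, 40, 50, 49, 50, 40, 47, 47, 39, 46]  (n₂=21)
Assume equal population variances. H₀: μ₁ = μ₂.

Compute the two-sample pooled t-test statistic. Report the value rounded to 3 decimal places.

test statistic = -7.131

x̄₁=34.933, s₁=4.096, n₁=15
x̄₂=44.524, s₂=3.894, n₂=21
s_p² = [14·4.096² + 20·3.894²]/34 = 15.8286
SE = √(s_p²·(1/15+1/21)) = 1.3450
t = (34.933−44.524)/1.3450 = -7.1306
df = 34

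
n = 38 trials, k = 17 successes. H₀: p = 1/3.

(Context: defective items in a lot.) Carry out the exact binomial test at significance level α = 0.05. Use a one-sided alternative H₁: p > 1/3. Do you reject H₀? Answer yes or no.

Exact binomial: n=38, k=17, p₀=1/3=0.3333
P(X≥17) from Σ C(n,i)·p₀^i·(1−p₀)^(n−i)
p-value (one-sided, H₁ greater) = 0.09539
At α=0.05: p ≥ α → fail to reject H₀

reject H₀: no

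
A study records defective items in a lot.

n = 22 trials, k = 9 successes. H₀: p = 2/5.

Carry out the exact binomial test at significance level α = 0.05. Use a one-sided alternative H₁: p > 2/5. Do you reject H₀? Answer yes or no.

reject H₀: no

Exact binomial: n=22, k=9, p₀=2/5=0.4000
P(X≥9) from Σ C(n,i)·p₀^i·(1−p₀)^(n−i)
p-value (one-sided, H₁ greater) = 0.54595
At α=0.05: p ≥ α → fail to reject H₀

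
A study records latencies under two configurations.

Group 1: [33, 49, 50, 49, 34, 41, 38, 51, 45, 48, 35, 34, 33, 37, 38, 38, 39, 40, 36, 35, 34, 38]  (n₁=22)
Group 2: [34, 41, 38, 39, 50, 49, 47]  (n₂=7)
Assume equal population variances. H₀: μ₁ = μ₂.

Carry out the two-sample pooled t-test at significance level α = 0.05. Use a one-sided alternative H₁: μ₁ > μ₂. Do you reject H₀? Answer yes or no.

x̄₁=39.773, s₁=6.055, n₁=22
x̄₂=42.571, s₂=6.133, n₂=7
s_p² = [21·6.055² + 6·6.133²]/27 = 36.8733
SE = √(s_p²·(1/22+1/7)) = 2.6351
t = (39.773−42.571)/2.6351 = -1.0621
df = 27
p-value (one-sided, H₁ greater) = 0.85120
At α=0.05: p ≥ α → fail to reject H₀

reject H₀: no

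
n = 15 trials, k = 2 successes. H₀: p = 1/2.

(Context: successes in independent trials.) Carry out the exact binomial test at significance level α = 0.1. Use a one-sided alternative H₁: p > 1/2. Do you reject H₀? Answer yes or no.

Exact binomial: n=15, k=2, p₀=1/2=0.5000
P(X≥2) from Σ C(n,i)·p₀^i·(1−p₀)^(n−i)
p-value (one-sided, H₁ greater) = 0.99951
At α=0.1: p ≥ α → fail to reject H₀

reject H₀: no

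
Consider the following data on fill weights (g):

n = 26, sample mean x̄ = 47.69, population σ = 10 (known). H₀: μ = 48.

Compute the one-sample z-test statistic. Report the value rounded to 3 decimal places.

SE = σ/√n = 10/√26 = 1.9612
z = (x̄−μ₀)/SE = (47.69−48)/1.9612 = -0.1581

test statistic = -0.158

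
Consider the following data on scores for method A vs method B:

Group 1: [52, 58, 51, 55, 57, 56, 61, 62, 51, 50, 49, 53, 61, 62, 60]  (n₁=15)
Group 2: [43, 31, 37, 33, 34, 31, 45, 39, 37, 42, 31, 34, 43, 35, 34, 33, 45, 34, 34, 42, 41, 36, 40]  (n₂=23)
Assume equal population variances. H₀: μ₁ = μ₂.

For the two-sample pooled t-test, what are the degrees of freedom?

df = n₁ + n₂ − 2 = 15 + 23 − 2 = 36

degrees of freedom = 36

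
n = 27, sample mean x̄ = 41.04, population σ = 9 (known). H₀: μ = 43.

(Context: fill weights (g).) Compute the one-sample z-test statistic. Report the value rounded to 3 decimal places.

test statistic = -1.132

SE = σ/√n = 9/√27 = 1.7321
z = (x̄−μ₀)/SE = (41.04−43)/1.7321 = -1.1316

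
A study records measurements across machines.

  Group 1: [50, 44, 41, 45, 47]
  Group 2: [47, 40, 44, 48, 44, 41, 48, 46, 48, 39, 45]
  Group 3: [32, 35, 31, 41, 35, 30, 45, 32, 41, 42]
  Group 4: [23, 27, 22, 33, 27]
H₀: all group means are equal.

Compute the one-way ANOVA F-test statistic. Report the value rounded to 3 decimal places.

Group means [45.40, 44.55, 36.40, 26.40], grand mean 39.129
SSB = Σnᵢ(x̄ᵢ−x̄)² = 1403.957; SSW = ΣΣ(x−x̄ᵢ)² = 489.527
MSB = 1403.957/3 = 467.9855; MSW = 489.527/27 = 18.1306
F = MSB/MSW = 25.8119
df = (3, 27)

test statistic = 25.812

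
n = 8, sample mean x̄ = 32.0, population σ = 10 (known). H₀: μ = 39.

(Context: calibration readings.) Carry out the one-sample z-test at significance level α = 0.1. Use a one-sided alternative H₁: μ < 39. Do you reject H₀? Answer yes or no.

SE = σ/√n = 10/√8 = 3.5355
z = (x̄−μ₀)/SE = (32.0−39)/3.5355 = -1.9799
p-value (one-sided, H₁ less) = 0.02386
At α=0.1: p < α → reject H₀

reject H₀: yes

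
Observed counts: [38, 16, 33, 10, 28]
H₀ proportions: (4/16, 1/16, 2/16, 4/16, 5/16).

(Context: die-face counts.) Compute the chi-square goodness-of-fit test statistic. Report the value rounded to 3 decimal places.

n = 125; E_i = n·p_i = [31.25, 7.81, 15.62, 31.25, 39.06]
χ² = (38−31.25)²/31.25 + (16−7.81)²/7.81 + (33−15.62)²/15.62 + (10−31.25)²/31.25 + (28−39.06)²/39.06 = 46.9424
df = 4

test statistic = 46.942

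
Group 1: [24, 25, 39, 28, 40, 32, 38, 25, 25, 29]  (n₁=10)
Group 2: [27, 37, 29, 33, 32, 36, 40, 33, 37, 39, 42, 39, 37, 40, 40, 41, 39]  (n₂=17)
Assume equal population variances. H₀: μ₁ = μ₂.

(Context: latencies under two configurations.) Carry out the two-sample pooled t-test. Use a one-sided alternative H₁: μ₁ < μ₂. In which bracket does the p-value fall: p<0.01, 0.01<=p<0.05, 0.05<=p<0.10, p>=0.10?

p-value bracket: p<0.01

x̄₁=30.500, s₁=6.346, n₁=10
x̄₂=36.529, s₂=4.317, n₂=17
s_p² = [9·6.346² + 16·4.317²]/25 = 26.4294
SE = √(s_p²·(1/10+1/17)) = 2.0488
t = (30.500−36.529)/2.0488 = -2.9429
df = 25
p-value (one-sided, H₁ less) = 0.00346
→ bracket: p<0.01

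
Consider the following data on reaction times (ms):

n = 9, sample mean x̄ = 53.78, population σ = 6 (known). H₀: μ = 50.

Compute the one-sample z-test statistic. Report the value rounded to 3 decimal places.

SE = σ/√n = 6/√9 = 2.0000
z = (x̄−μ₀)/SE = (53.78−50)/2.0000 = 1.8900

test statistic = 1.890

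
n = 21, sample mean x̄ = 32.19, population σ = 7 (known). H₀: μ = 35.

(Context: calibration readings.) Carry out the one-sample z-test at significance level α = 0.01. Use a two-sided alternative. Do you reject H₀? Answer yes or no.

SE = σ/√n = 7/√21 = 1.5275
z = (x̄−μ₀)/SE = (32.19−35)/1.5275 = -1.8396
p-value (two-sided) = 0.06583
At α=0.01: p ≥ α → fail to reject H₀

reject H₀: no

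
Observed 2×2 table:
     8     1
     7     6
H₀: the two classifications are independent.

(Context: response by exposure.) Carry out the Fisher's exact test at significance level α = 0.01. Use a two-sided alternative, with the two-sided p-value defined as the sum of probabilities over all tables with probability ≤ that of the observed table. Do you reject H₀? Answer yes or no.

reject H₀: no

Margins: r₁=9, r₂=13, c₁=15, c₂=7, n=22
p_obs = C(9,8)·C(13,7)/C(22,15); sum pmf over tables with pmf ≤ p_obs
p-value (two-sided) = 0.16486
At α=0.01: p ≥ α → fail to reject H₀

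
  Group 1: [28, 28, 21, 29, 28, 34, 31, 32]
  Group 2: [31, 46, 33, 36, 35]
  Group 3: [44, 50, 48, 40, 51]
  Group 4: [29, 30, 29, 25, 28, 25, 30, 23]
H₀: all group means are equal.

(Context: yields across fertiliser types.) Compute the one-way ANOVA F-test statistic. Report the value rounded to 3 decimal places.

test statistic = 26.832

Group means [28.88, 36.20, 46.60, 27.38], grand mean 33.231
SSB = Σnᵢ(x̄ᵢ−x̄)² = 1363.865; SSW = ΣΣ(x−x̄ᵢ)² = 372.750
MSB = 1363.865/3 = 454.6218; MSW = 372.750/22 = 16.9432
F = MSB/MSW = 26.8321
df = (3, 22)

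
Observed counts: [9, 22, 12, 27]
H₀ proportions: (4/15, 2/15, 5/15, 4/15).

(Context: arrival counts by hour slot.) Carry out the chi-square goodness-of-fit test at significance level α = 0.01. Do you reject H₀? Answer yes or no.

reject H₀: yes

n = 70; E_i = n·p_i = [18.67, 9.33, 23.33, 18.67]
χ² = (9−18.67)²/18.67 + (22−9.33)²/9.33 + (12−23.33)²/23.33 + (27−18.67)²/18.67 = 31.4214
df = 3
p-value (upper-tail) = 0.00000
At α=0.01: p < α → reject H₀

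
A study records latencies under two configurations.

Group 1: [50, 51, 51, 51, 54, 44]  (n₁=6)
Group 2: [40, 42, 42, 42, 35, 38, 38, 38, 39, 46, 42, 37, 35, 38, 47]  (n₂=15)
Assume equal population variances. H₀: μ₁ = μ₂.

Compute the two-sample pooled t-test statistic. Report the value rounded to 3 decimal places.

test statistic = 6.066

x̄₁=50.167, s₁=3.312, n₁=6
x̄₂=39.933, s₂=3.555, n₂=15
s_p² = [5·3.312² + 14·3.555²]/19 = 12.1982
SE = √(s_p²·(1/6+1/15)) = 1.6871
t = (50.167−39.933)/1.6871 = 6.0657
df = 19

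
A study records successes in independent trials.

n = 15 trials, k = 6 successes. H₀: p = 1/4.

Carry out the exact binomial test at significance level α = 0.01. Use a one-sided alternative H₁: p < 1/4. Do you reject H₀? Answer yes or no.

reject H₀: no

Exact binomial: n=15, k=6, p₀=1/4=0.2500
P(X≤6) from Σ C(n,i)·p₀^i·(1−p₀)^(n−i)
p-value (one-sided, H₁ less) = 0.94338
At α=0.01: p ≥ α → fail to reject H₀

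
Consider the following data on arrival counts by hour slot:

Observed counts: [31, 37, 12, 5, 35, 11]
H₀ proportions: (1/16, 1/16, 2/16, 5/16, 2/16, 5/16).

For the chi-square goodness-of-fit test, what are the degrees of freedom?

df = k − 1 = 6 − 1 = 5

degrees of freedom = 5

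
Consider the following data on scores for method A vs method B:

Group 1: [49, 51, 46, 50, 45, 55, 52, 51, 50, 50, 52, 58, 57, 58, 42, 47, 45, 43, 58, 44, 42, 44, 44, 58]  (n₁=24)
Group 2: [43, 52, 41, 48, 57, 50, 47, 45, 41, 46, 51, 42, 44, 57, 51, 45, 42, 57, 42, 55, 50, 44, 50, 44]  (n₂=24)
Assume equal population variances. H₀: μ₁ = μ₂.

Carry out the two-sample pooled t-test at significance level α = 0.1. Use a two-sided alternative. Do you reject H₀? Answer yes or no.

reject H₀: no

x̄₁=49.625, s₁=5.507, n₁=24
x̄₂=47.667, s₂=5.264, n₂=24
s_p² = [23·5.507² + 23·5.264²]/46 = 29.0208
SE = √(s_p²·(1/24+1/24)) = 1.5551
t = (49.625−47.667)/1.5551 = 1.2593
df = 46
p-value (two-sided) = 0.21428
At α=0.1: p ≥ α → fail to reject H₀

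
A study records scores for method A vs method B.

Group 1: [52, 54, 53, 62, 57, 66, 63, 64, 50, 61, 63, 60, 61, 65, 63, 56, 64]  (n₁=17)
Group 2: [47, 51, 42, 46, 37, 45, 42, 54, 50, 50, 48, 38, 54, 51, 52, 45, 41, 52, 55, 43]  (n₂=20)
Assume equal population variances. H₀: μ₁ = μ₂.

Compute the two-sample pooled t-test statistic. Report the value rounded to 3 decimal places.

x̄₁=59.647, s₁=4.987, n₁=17
x̄₂=47.150, s₂=5.402, n₂=20
s_p² = [16·4.987² + 19·5.402²]/35 = 27.2124
SE = √(s_p²·(1/17+1/20)) = 1.7209
t = (59.647−47.150)/1.7209 = 7.2621
df = 35

test statistic = 7.262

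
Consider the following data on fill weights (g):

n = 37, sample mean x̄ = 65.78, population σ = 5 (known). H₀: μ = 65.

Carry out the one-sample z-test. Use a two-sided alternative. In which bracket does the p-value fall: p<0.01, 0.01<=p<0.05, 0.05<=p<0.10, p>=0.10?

p-value bracket: p>=0.10

SE = σ/√n = 5/√37 = 0.8220
z = (x̄−μ₀)/SE = (65.78−65)/0.8220 = 0.9489
p-value (two-sided) = 0.34267
→ bracket: p>=0.10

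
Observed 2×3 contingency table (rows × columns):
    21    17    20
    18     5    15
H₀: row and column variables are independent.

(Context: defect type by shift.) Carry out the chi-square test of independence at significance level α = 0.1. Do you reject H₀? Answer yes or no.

Row totals [58, 38], col totals [39, 22, 35], n=96
χ² = (21−23.56)²/23.56 + (17−13.29)²/13.29 + (20−21.15)²/21.15 + (18−15.44)²/15.44 + (5−8.71)²/8.71 + (15−13.85)²/13.85 = 3.4747
df = 2
p-value (upper-tail) = 0.17599
At α=0.1: p ≥ α → fail to reject H₀

reject H₀: no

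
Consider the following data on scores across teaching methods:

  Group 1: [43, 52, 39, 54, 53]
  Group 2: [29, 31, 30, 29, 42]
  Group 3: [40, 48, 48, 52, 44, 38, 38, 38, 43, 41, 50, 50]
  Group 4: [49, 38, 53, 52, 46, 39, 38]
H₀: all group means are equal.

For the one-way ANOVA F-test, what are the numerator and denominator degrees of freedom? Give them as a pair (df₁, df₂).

k = 4 groups, N = 29 total
df = (k−1, N−k) = (4−1, 29−4) = (3, 25)

degrees of freedom = [3, 25]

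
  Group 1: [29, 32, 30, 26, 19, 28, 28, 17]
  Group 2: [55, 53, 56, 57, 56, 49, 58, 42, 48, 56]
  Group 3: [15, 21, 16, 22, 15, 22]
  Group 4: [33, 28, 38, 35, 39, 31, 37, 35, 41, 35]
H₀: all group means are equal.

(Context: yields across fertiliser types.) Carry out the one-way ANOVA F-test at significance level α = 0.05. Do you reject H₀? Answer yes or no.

Group means [26.12, 53.00, 18.50, 35.20], grand mean 35.353
SSB = Σnᵢ(x̄ᵢ−x̄)² = 5499.790; SSW = ΣΣ(x−x̄ᵢ)² = 627.975
MSB = 5499.790/3 = 1833.2632; MSW = 627.975/30 = 20.9325
F = MSB/MSW = 87.5798
df = (3, 30)
p-value (upper-tail) = 0.00000
At α=0.05: p < α → reject H₀

reject H₀: yes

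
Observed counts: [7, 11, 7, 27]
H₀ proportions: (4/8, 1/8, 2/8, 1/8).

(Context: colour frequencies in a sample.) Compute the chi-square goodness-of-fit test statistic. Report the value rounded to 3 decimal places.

test statistic = 84.423

n = 52; E_i = n·p_i = [26.00, 6.50, 13.00, 6.50]
χ² = (7−26.00)²/26.00 + (11−6.50)²/6.50 + (7−13.00)²/13.00 + (27−6.50)²/6.50 = 84.4231
df = 3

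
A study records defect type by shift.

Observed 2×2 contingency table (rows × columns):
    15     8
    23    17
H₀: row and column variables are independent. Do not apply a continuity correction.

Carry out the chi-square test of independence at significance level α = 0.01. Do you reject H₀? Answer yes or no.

reject H₀: no

Row totals [23, 40], col totals [38, 25], n=63
χ² = (15−13.87)²/13.87 + (8−9.13)²/9.13 + (23−24.13)²/24.13 + (17−15.87)²/15.87 = 0.3634
df = 1
p-value (upper-tail) = 0.54664
At α=0.01: p ≥ α → fail to reject H₀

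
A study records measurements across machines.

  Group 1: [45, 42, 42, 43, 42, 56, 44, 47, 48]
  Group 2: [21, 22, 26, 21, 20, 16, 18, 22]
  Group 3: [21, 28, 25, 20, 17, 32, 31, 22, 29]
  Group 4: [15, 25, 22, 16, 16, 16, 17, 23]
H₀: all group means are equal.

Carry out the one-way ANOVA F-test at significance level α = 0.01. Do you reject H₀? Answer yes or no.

Group means [45.44, 20.75, 25.00, 18.75], grand mean 27.941
SSB = Σnᵢ(x̄ᵢ−x̄)² = 3924.660; SSW = ΣΣ(x−x̄ᵢ)² = 557.222
MSB = 3924.660/3 = 1308.2200; MSW = 557.222/30 = 18.5741
F = MSB/MSW = 70.4326
df = (3, 30)
p-value (upper-tail) = 0.00000
At α=0.01: p < α → reject H₀

reject H₀: yes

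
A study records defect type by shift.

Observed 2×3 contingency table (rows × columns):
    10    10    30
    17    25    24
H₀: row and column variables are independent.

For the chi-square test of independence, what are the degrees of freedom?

degrees of freedom = 2

df = (r−1)(c−1) = (2−1)·(3−1) = 2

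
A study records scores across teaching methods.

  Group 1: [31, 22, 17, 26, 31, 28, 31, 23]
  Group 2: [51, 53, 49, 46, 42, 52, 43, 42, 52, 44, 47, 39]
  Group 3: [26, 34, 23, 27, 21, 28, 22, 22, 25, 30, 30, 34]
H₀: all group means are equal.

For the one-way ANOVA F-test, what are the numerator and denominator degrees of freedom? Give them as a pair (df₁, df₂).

k = 3 groups, N = 32 total
df = (k−1, N−k) = (3−1, 32−3) = (2, 29)

degrees of freedom = [2, 29]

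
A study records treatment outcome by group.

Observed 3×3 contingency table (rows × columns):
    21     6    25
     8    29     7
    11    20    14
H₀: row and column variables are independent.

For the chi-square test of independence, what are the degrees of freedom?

degrees of freedom = 4

df = (r−1)(c−1) = (3−1)·(3−1) = 4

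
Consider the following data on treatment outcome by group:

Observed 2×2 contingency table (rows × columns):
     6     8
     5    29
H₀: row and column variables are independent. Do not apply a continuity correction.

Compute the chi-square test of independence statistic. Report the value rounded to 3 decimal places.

test statistic = 4.449

Row totals [14, 34], col totals [11, 37], n=48
χ² = (6−3.21)²/3.21 + (8−10.79)²/10.79 + (5−7.79)²/7.79 + (29−26.21)²/26.21 = 4.4489
df = 1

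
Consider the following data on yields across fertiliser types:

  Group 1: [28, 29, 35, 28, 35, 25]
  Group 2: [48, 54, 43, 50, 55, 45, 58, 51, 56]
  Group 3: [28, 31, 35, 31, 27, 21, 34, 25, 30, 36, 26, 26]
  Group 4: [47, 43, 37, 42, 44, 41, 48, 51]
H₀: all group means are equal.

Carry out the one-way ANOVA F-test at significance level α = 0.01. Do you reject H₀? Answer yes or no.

reject H₀: yes

Group means [30.00, 51.11, 29.17, 44.12], grand mean 38.371
SSB = Σnᵢ(x̄ᵢ−x̄)² = 3162.741; SSW = ΣΣ(x−x̄ᵢ)² = 651.431
MSB = 3162.741/3 = 1054.2470; MSW = 651.431/31 = 21.0139
F = MSB/MSW = 50.1691
df = (3, 31)
p-value (upper-tail) = 0.00000
At α=0.01: p < α → reject H₀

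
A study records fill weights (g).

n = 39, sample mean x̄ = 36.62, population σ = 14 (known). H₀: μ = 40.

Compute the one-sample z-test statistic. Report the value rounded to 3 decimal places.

SE = σ/√n = 14/√39 = 2.2418
z = (x̄−μ₀)/SE = (36.62−40)/2.2418 = -1.5077

test statistic = -1.508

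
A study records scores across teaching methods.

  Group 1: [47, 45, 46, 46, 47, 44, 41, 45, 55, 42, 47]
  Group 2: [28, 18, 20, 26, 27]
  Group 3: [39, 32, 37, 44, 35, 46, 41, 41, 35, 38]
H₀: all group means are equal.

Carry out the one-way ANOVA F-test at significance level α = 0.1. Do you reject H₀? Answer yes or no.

Group means [45.91, 23.80, 38.80], grand mean 38.923
SSB = Σnᵢ(x̄ᵢ−x̄)² = 1680.537; SSW = ΣΣ(x−x̄ᵢ)² = 379.309
MSB = 1680.537/2 = 840.2685; MSW = 379.309/23 = 16.4917
F = MSB/MSW = 50.9510
df = (2, 23)
p-value (upper-tail) = 0.00000
At α=0.1: p < α → reject H₀

reject H₀: yes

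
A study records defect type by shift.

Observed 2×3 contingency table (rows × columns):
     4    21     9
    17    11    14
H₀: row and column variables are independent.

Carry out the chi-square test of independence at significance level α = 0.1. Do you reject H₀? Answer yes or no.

Row totals [34, 42], col totals [21, 32, 23], n=76
χ² = (4−9.39)²/9.39 + (21−14.32)²/14.32 + (9−10.29)²/10.29 + (17−11.61)²/11.61 + (11−17.68)²/17.68 + (14−12.71)²/12.71 = 11.5454
df = 2
p-value (upper-tail) = 0.00311
At α=0.1: p < α → reject H₀

reject H₀: yes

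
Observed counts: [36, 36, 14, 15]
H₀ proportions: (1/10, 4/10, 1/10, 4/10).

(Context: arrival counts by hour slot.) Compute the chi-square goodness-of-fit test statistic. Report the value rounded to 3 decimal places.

n = 101; E_i = n·p_i = [10.10, 40.40, 10.10, 40.40]
χ² = (36−10.10)²/10.10 + (36−40.40)²/40.40 + (14−10.10)²/10.10 + (15−40.40)²/40.40 = 84.3713
df = 3

test statistic = 84.371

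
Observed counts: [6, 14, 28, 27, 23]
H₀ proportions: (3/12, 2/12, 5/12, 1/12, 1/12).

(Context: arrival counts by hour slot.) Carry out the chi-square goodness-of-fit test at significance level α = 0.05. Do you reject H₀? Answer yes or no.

n = 98; E_i = n·p_i = [24.50, 16.33, 40.83, 8.17, 8.17]
χ² = (6−24.50)²/24.50 + (14−16.33)²/16.33 + (28−40.83)²/40.83 + (27−8.17)²/8.17 + (23−8.17)²/8.17 = 88.7102
df = 4
p-value (upper-tail) = 0.00000
At α=0.05: p < α → reject H₀

reject H₀: yes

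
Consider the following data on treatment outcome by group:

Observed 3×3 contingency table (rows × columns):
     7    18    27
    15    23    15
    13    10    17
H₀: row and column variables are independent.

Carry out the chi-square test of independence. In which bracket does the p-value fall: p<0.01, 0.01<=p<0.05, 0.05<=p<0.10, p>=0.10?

Row totals [52, 53, 40], col totals [35, 51, 59], n=145
χ² = (7−12.55)²/12.55 + (18−18.29)²/18.29 + (27−21.16)²/21.16 + (15−12.79)²/12.79 + (23−18.64)²/18.64 + (15−21.57)²/21.57 + (13−9.66)²/9.66 + (10−14.07)²/14.07 + (17−16.28)²/16.28 = 9.8392
df = 4
p-value (upper-tail) = 0.04322
→ bracket: 0.01<=p<0.05

p-value bracket: 0.01<=p<0.05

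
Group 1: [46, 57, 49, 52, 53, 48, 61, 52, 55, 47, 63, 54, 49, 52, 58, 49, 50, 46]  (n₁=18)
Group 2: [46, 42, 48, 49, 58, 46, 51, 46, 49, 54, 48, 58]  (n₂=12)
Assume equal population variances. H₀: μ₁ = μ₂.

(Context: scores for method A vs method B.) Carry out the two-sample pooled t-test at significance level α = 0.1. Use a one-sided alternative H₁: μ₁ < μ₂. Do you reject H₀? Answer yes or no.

reject H₀: no

x̄₁=52.278, s₁=4.968, n₁=18
x̄₂=49.583, s₂=4.907, n₂=12
s_p² = [17·4.968² + 11·4.907²]/28 = 24.4474
SE = √(s_p²·(1/18+1/12)) = 1.8427
t = (52.278−49.583)/1.8427 = 1.4622
df = 28
p-value (one-sided, H₁ less) = 0.92260
At α=0.1: p ≥ α → fail to reject H₀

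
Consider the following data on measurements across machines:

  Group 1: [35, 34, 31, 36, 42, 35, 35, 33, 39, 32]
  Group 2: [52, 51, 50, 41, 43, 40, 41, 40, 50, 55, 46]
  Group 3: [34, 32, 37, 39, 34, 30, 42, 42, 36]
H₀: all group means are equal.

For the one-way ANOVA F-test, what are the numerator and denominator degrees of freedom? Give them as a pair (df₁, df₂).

degrees of freedom = [2, 27]

k = 3 groups, N = 30 total
df = (k−1, N−k) = (3−1, 30−3) = (2, 27)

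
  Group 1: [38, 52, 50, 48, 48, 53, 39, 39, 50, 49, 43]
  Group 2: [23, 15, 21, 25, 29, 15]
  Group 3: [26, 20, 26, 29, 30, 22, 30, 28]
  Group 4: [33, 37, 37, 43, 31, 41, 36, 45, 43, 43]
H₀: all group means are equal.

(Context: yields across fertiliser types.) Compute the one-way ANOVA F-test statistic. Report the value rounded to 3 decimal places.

test statistic = 44.329

Group means [46.27, 21.33, 26.38, 38.90], grand mean 35.343
SSB = Σnᵢ(x̄ᵢ−x̄)² = 3261.596; SSW = ΣΣ(x−x̄ᵢ)² = 760.290
MSB = 3261.596/3 = 1087.1985; MSW = 760.290/31 = 24.5255
F = MSB/MSW = 44.3293
df = (3, 31)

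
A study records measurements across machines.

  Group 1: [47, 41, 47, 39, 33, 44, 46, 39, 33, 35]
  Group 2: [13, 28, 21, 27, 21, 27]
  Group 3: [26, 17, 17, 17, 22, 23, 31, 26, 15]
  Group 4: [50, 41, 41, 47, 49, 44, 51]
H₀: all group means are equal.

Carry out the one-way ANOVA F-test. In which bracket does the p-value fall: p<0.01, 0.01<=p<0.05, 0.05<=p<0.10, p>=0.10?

Group means [40.40, 22.83, 21.56, 46.14], grand mean 33.062
SSB = Σnᵢ(x̄ᵢ−x̄)² = 3555.562; SSW = ΣΣ(x−x̄ᵢ)² = 780.313
MSB = 3555.562/3 = 1185.1874; MSW = 780.313/28 = 27.8683
F = MSB/MSW = 42.5281
df = (3, 28)
p-value (upper-tail) = 0.00000
→ bracket: p<0.01

p-value bracket: p<0.01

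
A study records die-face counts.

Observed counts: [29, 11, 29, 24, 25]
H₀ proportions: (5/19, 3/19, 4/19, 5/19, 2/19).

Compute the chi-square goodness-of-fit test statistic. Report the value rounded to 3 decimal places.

n = 118; E_i = n·p_i = [31.05, 18.63, 24.84, 31.05, 12.42]
χ² = (29−31.05)²/31.05 + (11−18.63)²/18.63 + (29−24.84)²/24.84 + (24−31.05)²/31.05 + (25−12.42)²/12.42 = 18.2982
df = 4

test statistic = 18.298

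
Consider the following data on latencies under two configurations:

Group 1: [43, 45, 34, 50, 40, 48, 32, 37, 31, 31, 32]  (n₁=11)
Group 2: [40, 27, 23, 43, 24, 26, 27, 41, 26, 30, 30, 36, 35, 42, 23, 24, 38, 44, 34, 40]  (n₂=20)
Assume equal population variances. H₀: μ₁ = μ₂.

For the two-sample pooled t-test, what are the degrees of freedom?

degrees of freedom = 29

df = n₁ + n₂ − 2 = 11 + 20 − 2 = 29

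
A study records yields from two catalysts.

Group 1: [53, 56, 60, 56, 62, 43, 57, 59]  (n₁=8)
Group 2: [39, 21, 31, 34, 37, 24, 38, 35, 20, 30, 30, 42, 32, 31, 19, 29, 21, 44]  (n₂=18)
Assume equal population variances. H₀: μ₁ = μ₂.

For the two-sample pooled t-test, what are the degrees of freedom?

degrees of freedom = 24

df = n₁ + n₂ − 2 = 8 + 18 − 2 = 24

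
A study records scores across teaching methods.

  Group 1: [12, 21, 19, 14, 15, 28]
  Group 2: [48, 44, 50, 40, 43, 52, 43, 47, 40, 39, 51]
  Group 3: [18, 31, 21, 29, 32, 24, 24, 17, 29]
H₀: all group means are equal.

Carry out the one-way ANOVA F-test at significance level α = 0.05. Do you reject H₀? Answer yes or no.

Group means [18.17, 45.18, 25.00], grand mean 31.962
SSB = Σnᵢ(x̄ᵢ−x̄)² = 3500.492; SSW = ΣΣ(x−x̄ᵢ)² = 636.470
MSB = 3500.492/2 = 1750.2459; MSW = 636.470/23 = 27.6726
F = MSB/MSW = 63.2483
df = (2, 23)
p-value (upper-tail) = 0.00000
At α=0.05: p < α → reject H₀

reject H₀: yes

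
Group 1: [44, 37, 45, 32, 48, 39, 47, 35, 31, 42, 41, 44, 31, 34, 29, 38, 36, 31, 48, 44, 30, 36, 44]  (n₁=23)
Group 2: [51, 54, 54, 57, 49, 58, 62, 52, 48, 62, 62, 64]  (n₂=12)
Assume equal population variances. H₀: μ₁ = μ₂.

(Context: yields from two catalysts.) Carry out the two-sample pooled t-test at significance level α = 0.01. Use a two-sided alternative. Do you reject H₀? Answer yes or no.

x̄₁=38.522, s₁=6.237, n₁=23
x̄₂=56.083, s₂=5.551, n₂=12
s_p² = [22·6.237² + 11·5.551²]/33 = 36.2017
SE = √(s_p²·(1/23+1/12)) = 2.1426
t = (38.522−56.083)/2.1426 = -8.1963
df = 33
p-value (two-sided) = 0.00000
At α=0.01: p < α → reject H₀

reject H₀: yes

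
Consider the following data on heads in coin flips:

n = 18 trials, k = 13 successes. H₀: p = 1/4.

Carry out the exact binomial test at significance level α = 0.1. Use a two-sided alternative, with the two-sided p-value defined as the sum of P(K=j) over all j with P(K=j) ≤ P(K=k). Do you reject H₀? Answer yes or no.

Exact binomial: n=18, k=13, p₀=1/4=0.2500
P(X=j) = C(n,j)·p₀^j·(1−p₀)^(n−j); p = Σ P(X=j) over j with P(X=j) ≤ P(X=13)
p-value (two-sided) = 0.00003
At α=0.1: p < α → reject H₀

reject H₀: yes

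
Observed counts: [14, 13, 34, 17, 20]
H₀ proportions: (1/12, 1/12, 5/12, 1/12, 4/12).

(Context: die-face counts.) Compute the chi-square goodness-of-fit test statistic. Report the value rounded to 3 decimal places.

n = 98; E_i = n·p_i = [8.17, 8.17, 40.83, 8.17, 32.67]
χ² = (14−8.17)²/8.17 + (13−8.17)²/8.17 + (34−40.83)²/40.83 + (17−8.17)²/8.17 + (20−32.67)²/32.67 = 22.6367
df = 4

test statistic = 22.637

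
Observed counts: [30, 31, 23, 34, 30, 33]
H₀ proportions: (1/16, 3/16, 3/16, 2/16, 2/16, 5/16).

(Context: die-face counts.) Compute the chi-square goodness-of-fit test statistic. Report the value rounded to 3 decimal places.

n = 181; E_i = n·p_i = [11.31, 33.94, 33.94, 22.62, 22.62, 56.56]
χ² = (30−11.31)²/11.31 + (31−33.94)²/33.94 + (23−33.94)²/33.94 + (34−22.62)²/22.62 + (30−22.62)²/22.62 + (33−56.56)²/56.56 = 52.5882
df = 5

test statistic = 52.588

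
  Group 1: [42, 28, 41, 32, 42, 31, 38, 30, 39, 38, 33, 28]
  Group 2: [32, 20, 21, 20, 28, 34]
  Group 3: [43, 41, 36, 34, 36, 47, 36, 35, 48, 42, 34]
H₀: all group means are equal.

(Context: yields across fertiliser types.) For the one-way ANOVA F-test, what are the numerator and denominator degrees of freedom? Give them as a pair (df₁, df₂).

k = 3 groups, N = 29 total
df = (k−1, N−k) = (3−1, 29−3) = (2, 26)

degrees of freedom = [2, 26]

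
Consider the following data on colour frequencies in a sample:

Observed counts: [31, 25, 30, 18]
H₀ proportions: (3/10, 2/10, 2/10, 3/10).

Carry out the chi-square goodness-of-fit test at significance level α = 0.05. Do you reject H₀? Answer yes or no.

reject H₀: yes

n = 104; E_i = n·p_i = [31.20, 20.80, 20.80, 31.20]
χ² = (31−31.20)²/31.20 + (25−20.80)²/20.80 + (30−20.80)²/20.80 + (18−31.20)²/31.20 = 10.5032
df = 3
p-value (upper-tail) = 0.01474
At α=0.05: p < α → reject H₀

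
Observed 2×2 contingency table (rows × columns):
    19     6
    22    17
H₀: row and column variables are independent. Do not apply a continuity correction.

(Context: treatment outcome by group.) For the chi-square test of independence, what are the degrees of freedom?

degrees of freedom = 1

df = (r−1)(c−1) = (2−1)·(2−1) = 1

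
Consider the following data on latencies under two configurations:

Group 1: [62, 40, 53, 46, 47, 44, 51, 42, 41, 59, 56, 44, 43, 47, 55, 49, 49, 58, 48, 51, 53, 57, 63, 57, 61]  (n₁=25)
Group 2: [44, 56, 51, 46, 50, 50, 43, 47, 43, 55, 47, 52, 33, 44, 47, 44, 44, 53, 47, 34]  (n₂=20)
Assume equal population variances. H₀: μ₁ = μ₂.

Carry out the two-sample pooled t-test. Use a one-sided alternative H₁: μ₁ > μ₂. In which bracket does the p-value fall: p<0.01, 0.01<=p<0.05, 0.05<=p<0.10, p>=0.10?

x̄₁=51.040, s₁=6.883, n₁=25
x̄₂=46.500, s₂=5.934, n₂=20
s_p² = [24·6.883² + 19·5.934²]/43 = 41.9991
SE = √(s_p²·(1/25+1/20)) = 1.9442
t = (51.040−46.500)/1.9442 = 2.3351
df = 43
p-value (one-sided, H₁ greater) = 0.01214
→ bracket: 0.01<=p<0.05

p-value bracket: 0.01<=p<0.05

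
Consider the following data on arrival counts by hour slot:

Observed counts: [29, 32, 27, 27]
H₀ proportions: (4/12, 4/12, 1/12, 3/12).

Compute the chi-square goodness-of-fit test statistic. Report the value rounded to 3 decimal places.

n = 115; E_i = n·p_i = [38.33, 38.33, 9.58, 28.75]
χ² = (29−38.33)²/38.33 + (32−38.33)²/38.33 + (27−9.58)²/9.58 + (27−28.75)²/28.75 = 35.0783
df = 3

test statistic = 35.078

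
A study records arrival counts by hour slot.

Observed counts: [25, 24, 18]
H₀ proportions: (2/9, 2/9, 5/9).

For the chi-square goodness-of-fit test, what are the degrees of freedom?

degrees of freedom = 2

df = k − 1 = 3 − 1 = 2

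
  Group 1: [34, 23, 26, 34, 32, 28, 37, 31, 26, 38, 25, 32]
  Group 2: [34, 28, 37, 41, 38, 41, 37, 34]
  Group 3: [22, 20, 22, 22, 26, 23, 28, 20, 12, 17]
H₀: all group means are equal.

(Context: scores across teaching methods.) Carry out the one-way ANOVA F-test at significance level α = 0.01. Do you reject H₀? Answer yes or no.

Group means [30.50, 36.25, 21.20], grand mean 28.933
SSB = Σnᵢ(x̄ᵢ−x̄)² = 1055.767; SSW = ΣΣ(x−x̄ᵢ)² = 568.100
MSB = 1055.767/2 = 527.8833; MSW = 568.100/27 = 21.0407
F = MSB/MSW = 25.0886
df = (2, 27)
p-value (upper-tail) = 0.00000
At α=0.01: p < α → reject H₀

reject H₀: yes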